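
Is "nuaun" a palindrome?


Word: "nuaun"
Reversed: "nuaun"
Forward == Backward? nuaun == nuaun
Palindrome = Yes


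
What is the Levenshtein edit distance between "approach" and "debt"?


Word 1: "approach" (length 8)
Word 2: "debt" (length 4)
One optimal edit sequence (insert/delete/substitute each cost 1):
  1. delete 'a'  (+1)
  2. delete 'p'  (+1)
  3. delete 'p'  (+1)
  4. delete 'r'  (+1)
  5. substitute 'o' -> 'd'  (+1)
  6. substitute 'a' -> 'e'  (+1)
  7. substitute 'c' -> 'b'  (+1)
  8. substitute 'h' -> 't'  (+1)
Total edit operations: 8
Edit distance = 8


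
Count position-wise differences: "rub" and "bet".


Comparing character by character (same length = 3):
  Pos 0: 'r' vs 'b' !=
  Pos 1: 'u' vs 'e' !=
  Pos 2: 'b' vs 't' !=
Hamming distance = 3


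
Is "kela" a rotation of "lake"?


Word: "lake", Candidate: "kela"
Method: check if candidate is substring of word+word
"lakelake" contains "kela"? Yes
Is rotation = Yes


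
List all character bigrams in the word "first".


Word: "first" (length 5)
Number of bigrams = 5 - 2 + 1 = 4
  Position 0: "fi"
  Position 1: "ir"
  Position 2: "rs"
  Position 3: "st"
Bigrams = "fi", "ir", "rs", "st"


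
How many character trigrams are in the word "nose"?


Word: "nose" (length 4)
Number of 3-grams = length - 3 + 1 = 4 - 3 + 1
= 2


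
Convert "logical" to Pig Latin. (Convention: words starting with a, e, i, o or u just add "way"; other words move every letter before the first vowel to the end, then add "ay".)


Word: "logical"
Starts with consonant(s) → move to end, add 'ay'
Consonant cluster: "l"
Pig Latin = "ogicallay"


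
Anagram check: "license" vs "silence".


Word 1: "license" → sorted: ceeilns
Word 2: "silence" → sorted: ceeilns
Same letters? ceeilns == ceeilns
Anagram = Yes


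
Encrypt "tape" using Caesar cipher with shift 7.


Word: "tape"
Shift: 7
Each letter → (letter + shift) mod 26:
  't' (19) + 7 = 0 → 'a'
  'a' (0) + 7 = 7 → 'h'
  'p' (15) + 7 = 22 → 'w'
  'e' (4) + 7 = 11 → 'l'
Result = "ahwl"


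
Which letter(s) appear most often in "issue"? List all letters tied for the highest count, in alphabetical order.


Word: "issue"
Letter counts:
  'e': 1
  'i': 1
  's': 2
  'u': 1
Maximum count = 2
Most frequent = 's' (2 times each)


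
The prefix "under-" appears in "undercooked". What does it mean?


Prefix: under-
Example: undercooked (under- + cooked)
Meaning = insufficient


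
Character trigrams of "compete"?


Word: "compete" (length 7)
Number of trigrams = 7 - 3 + 1 = 5
  Position 0: "com"
  Position 1: "omp"
  Position 2: "mpe"
  Position 3: "pet"
  Position 4: "ete"
Trigrams = "com", "omp", "mpe", "pet", "ete"


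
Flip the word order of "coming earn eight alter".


Original: "coming earn eight alter"
Words (1..n): coming | earn | eight | alter
Reversed (n..1): alter | eight | earn | coming
Result = "alter eight earn coming"


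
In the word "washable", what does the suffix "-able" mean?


Suffix: -able
As in: washable -> wash + -able
Meaning = capable of


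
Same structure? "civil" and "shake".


Pattern of "civil": [0, 1, 2, 1, 3]
Pattern of "shake": [0, 1, 2, 3, 4]
Patterns do not match
Same pattern = No


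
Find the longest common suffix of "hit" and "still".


Word 1: "hit"
Word 2: "still"
Comparing from end:
  Pos -1: 't' != 'l' (stop)
LCS = "" (length 0)


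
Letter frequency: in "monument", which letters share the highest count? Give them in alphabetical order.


Word: "monument"
Letter counts:
  'e': 1
  'm': 2
  'n': 2
  'o': 1
  't': 1
  'u': 1
Maximum count = 2
Most frequent = 'm', 'n' (2 times each)


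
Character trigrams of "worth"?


Word: "worth" (length 5)
Number of trigrams = 5 - 3 + 1 = 3
  Position 0: "wor"
  Position 1: "ort"
  Position 2: "rth"
Trigrams = "wor", "ort", "rth"


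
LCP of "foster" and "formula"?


Word 1: "foster"
Word 2: "formula"
Comparing from start:
  Pos 0: 'f' == 'f'
  Pos 1: 'o' == 'o'
  Pos 2: 's' != 'r' (stop)
LCP = "fo" (length 2)


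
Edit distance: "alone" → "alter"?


Word 1: "alone" (length 5)
Word 2: "alter" (length 5)
One optimal edit sequence (insert/delete/substitute each cost 1):
  1. keep 'a'
  2. keep 'l'
  3. substitute 'o' -> 't'  (+1)
  4. substitute 'n' -> 'e'  (+1)
  5. substitute 'e' -> 'r'  (+1)
Total edit operations: 3
Edit distance = 3


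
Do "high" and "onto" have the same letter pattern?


Pattern of "high": [0, 1, 2, 0]
Pattern of "onto": [0, 1, 2, 0]
Patterns match
Same pattern = Yes


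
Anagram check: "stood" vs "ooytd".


Word 1: "stood" → sorted: doost
Word 2: "ooytd" → sorted: dooty
Same letters? doost != dooty
Anagram = No


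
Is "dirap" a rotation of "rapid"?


Word: "rapid", Candidate: "dirap"
Method: check if candidate is substring of word+word
"rapidrapid" contains "dirap"? No
Is rotation = No


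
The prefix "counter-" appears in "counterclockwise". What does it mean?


Prefix: counter-
Example: counterclockwise (counter- + clockwise)
Meaning = against / opposite


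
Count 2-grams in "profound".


Word: "profound" (length 8)
Number of 2-grams = length - 2 + 1 = 8 - 2 + 1
= 7


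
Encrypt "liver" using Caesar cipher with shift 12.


Word: "liver"
Shift: 12
Each letter → (letter + shift) mod 26:
  'l' (11) + 12 = 23 → 'x'
  'i' (8) + 12 = 20 → 'u'
  'v' (21) + 12 = 7 → 'h'
  'e' (4) + 12 = 16 → 'q'
  'r' (17) + 12 = 3 → 'd'
Result = "xuhqd"


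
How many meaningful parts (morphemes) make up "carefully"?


Word: "carefully"
Morphemes: care | -ful | -ly
Each morpheme carries meaning
= 3 morphemes


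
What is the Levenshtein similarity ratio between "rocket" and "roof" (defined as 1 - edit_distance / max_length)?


Word 1: "rocket" (length 6)
Word 2: "roof" (length 4)
One optimal edit sequence:
  1. keep 'r'
  2. keep 'o'
  3. delete 'c'  (+1)
  4. delete 'k'  (+1)
  5. substitute 'e' -> 'o'  (+1)
  6. substitute 't' -> 'f'  (+1)
Edit distance = 4
Max length = max(6, 4) = 6
Similarity = 1 - 4/6
= 0.3333


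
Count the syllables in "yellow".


Word: "yellow"
Syllable breakdown: yel-low
Counting: 2 parts
= 2 syllables


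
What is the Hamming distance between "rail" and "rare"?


Comparing character by character (same length = 4):
  Pos 0: 'r' vs 'r' =
  Pos 1: 'a' vs 'a' =
  Pos 2: 'i' vs 'r' !=
  Pos 3: 'l' vs 'e' !=
Hamming distance = 2


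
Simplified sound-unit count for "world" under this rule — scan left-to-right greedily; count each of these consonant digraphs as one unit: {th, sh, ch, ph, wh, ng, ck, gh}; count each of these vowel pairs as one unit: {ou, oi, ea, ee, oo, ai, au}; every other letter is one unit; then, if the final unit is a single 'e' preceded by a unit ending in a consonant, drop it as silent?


Word: "world" (5 letters)
Left-to-right scan:
  (1) 'w' (letter)
  (2) 'o' (letter)
  (3) 'r' (letter)
  (4) 'l' (letter)
  (5) 'd' (letter)
Units from scan: 5
Sound units = 5 units


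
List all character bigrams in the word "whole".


Word: "whole" (length 5)
Number of bigrams = 5 - 2 + 1 = 4
  Position 0: "wh"
  Position 1: "ho"
  Position 2: "ol"
  Position 3: "le"
Bigrams = "wh", "ho", "ol", "le"


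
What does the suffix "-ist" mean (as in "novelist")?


Suffix: -ist
Example: novelist = novel + -ist
Meaning = one who practices


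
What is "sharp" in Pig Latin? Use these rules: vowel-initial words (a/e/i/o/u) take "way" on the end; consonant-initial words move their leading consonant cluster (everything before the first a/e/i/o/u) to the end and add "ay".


Word: "sharp"
Starts with consonant(s) → move to end, add 'ay'
Consonant cluster: "sh"
Pig Latin = "arpshay"


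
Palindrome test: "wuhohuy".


Word: "wuhohuy"
Reversed: "yuhohuw"
Forward == Backward? wuhohuy != yuhohuw
Palindrome = No


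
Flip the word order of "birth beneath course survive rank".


Original: "birth beneath course survive rank"
Words (1..n): birth | beneath | course | survive | rank
Reversed (n..1): rank | survive | course | beneath | birth
Result = "rank survive course beneath birth"


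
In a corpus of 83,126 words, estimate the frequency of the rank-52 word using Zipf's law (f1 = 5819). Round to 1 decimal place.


Zipf's law: f(r) = f(1) / r
f(1) = 5819
f(52) = 5819 / 52
= 111.9 occurrences


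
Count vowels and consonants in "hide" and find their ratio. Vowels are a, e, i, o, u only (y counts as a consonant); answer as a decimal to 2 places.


Word: "hide"
Vowels (a,e,i,o,u): 2
Consonants: 2
Ratio = 2/2
= 1.00


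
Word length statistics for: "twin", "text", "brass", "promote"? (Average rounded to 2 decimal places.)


Lengths: "twin"=4, "text"=4, "brass"=5, "promote"=7
Sum = 20, Count = 4
Average = 20/4 = 5.00
= avg=5.00, min=4, max=7


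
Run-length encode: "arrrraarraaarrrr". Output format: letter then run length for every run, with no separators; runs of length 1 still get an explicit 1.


String: "arrrraarraaarrrr"
Scanning for consecutive runs:
  'a' x 1
  'r' x 4
  'a' x 2
  'r' x 2
  'a' x 3
  'r' x 4
RLE = "a1r4a2r2a3r4"


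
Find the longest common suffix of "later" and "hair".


Word 1: "later"
Word 2: "hair"
Comparing from end:
  Pos -1: 'r' == 'r'
  Pos -2: 'e' != 'i' (stop)
LCS = "r" (length 1)


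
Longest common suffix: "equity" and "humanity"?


Word 1: "equity"
Word 2: "humanity"
Comparing from end:
  Pos -1: 'y' == 'y'
  Pos -2: 't' == 't'
  Pos -3: 'i' == 'i'
  Pos -4: 'u' != 'n' (stop)
LCS = "ity" (length 3)


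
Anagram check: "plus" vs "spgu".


Word 1: "plus" → sorted: lpsu
Word 2: "spgu" → sorted: gpsu
Same letters? lpsu != gpsu
Anagram = No


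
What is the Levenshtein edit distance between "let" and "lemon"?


Word 1: "let" (length 3)
Word 2: "lemon" (length 5)
One optimal edit sequence (insert/delete/substitute each cost 1):
  1. keep 'l'
  2. keep 'e'
  3. insert 'm'  (+1)
  4. insert 'o'  (+1)
  5. substitute 't' -> 'n'  (+1)
Total edit operations: 3
Edit distance = 3


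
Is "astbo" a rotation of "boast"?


Word: "boast", Candidate: "astbo"
Method: check if candidate is substring of word+word
"boastboast" contains "astbo"? Yes
Is rotation = Yes


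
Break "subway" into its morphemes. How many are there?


Word: "subway"
Morphemes: sub- + way
Each morpheme carries meaning
= 2 morphemes


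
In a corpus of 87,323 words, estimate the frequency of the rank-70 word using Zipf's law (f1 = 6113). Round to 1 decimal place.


Zipf's law: f(r) = f(1) / r
f(1) = 6113
f(70) = 6113 / 70
= 87.3 occurrences


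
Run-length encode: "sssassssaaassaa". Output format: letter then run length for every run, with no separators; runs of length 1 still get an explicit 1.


String: "sssassssaaassaa"
Scanning for consecutive runs:
  's' x 3
  'a' x 1
  's' x 4
  'a' x 3
  's' x 2
  'a' x 2
RLE = "s3a1s4a3s2a2"


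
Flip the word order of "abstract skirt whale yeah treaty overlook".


Original: "abstract skirt whale yeah treaty overlook"
Words (1..n): abstract | skirt | whale | yeah | treaty | overlook
Reversed (n..1): overlook | treaty | yeah | whale | skirt | abstract
Result = "overlook treaty yeah whale skirt abstract"


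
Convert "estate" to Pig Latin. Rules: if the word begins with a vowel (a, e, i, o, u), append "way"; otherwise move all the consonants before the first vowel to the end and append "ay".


Word: "estate"
Starts with vowel → add 'way'
Pig Latin = "estateway"


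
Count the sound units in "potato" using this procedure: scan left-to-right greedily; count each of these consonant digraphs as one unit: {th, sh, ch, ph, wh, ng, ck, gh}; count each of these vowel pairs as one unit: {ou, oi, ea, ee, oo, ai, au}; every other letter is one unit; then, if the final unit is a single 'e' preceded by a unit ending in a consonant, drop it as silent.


Word: "potato" (6 letters)
Left-to-right scan:
  1. 'p' (letter)
  2. 'o' (letter)
  3. 't' (letter)
  4. 'a' (letter)
  5. 't' (letter)
  6. 'o' (letter)
Units from scan: 6
Sound units = 6 units


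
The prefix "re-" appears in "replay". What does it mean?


Prefix: re-
Example: replay = re- + play
Meaning = again


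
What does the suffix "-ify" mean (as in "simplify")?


Suffix: -ify
Example: simplify = simple + -ify, with a spelling change
Meaning = to make


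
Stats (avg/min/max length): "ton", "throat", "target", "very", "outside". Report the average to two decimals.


Lengths: "ton"=3, "throat"=6, "target"=6, "very"=4, "outside"=7
Sum = 26, Count = 5
Average = 26/5 = 5.20
= avg=5.20, min=3, max=7


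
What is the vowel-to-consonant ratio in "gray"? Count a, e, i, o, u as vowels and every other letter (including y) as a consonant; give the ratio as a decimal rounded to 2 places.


Word: "gray"
Vowels (a,e,i,o,u): 1
Consonants: 3
Ratio = 1/3
= 0.33


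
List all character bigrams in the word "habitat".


Word: "habitat" (length 7)
Number of bigrams = 7 - 2 + 1 = 6
  Position 0: "ha"
  Position 1: "ab"
  Position 2: "bi"
  Position 3: "it"
  Position 4: "ta"
  Position 5: "at"
Bigrams = "ha", "ab", "bi", "it", "ta", "at"


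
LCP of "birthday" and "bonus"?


Word 1: "birthday"
Word 2: "bonus"
Comparing from start:
  Pos 0: 'b' == 'b'
  Pos 1: 'i' != 'o' (stop)
LCP = "b" (length 1)


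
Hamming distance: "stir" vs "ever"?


Comparing character by character (same length = 4):
  Pos 0: 's' vs 'e' !=
  Pos 1: 't' vs 'v' !=
  Pos 2: 'i' vs 'e' !=
  Pos 3: 'r' vs 'r' =
Hamming distance = 3


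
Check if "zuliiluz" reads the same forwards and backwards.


Word: "zuliiluz"
Reversed: "zuliiluz"
Forward == Backward? zuliiluz == zuliiluz
Palindrome = Yes


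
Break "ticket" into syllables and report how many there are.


Word: "ticket"
Syllable breakdown: tick | et
Counting: 2 parts
= 2 syllables


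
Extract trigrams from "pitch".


Word: "pitch" (length 5)
Number of trigrams = 5 - 3 + 1 = 3
  Position 0: "pit"
  Position 1: "itc"
  Position 2: "tch"
Trigrams = "pit", "itc", "tch"


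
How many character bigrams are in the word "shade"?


Word: "shade" (length 5)
Number of 2-grams = length - 2 + 1 = 5 - 2 + 1
= 4


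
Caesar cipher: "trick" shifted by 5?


Word: "trick"
Shift: 5
Each letter → (letter + shift) mod 26:
  't' (19) + 5 = 24 → 'y'
  'r' (17) + 5 = 22 → 'w'
  'i' (8) + 5 = 13 → 'n'
  'c' (2) + 5 = 7 → 'h'
  'k' (10) + 5 = 15 → 'p'
Result = "ywnhp"


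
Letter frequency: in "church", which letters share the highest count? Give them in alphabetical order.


Word: "church"
Letter counts:
  'c': 2
  'h': 2
  'r': 1
  'u': 1
Maximum count = 2
Most frequent = 'c', 'h' (2 times each)


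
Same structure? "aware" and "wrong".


Pattern of "aware": [0, 1, 0, 2, 3]
Pattern of "wrong": [0, 1, 2, 3, 4]
Patterns do not match
Same pattern = No


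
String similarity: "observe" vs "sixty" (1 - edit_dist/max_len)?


Word 1: "observe" (length 7)
Word 2: "sixty" (length 5)
One optimal edit sequence:
  1. delete 'o'  (+1)
  2. delete 'b'  (+1)
  3. keep 's'
  4. substitute 'e' -> 'i'  (+1)
  5. substitute 'r' -> 'x'  (+1)
  6. substitute 'v' -> 't'  (+1)
  7. substitute 'e' -> 'y'  (+1)
Edit distance = 6
Max length = max(7, 5) = 7
Similarity = 1 - 6/7
= 0.1429


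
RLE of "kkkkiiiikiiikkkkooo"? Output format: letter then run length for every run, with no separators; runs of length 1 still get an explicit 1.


String: "kkkkiiiikiiikkkkooo"
Scanning for consecutive runs:
  'k' x 4
  'i' x 4
  'k' x 1
  'i' x 3
  'k' x 4
  'o' x 3
RLE = "k4i4k1i3k4o3"


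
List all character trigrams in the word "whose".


Word: "whose" (length 5)
Number of trigrams = 5 - 3 + 1 = 3
  Position 0: "who"
  Position 1: "hos"
  Position 2: "ose"
Trigrams = "who", "hos", "ose"


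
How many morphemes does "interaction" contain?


Word: "interaction"
Morphemes: inter- + act + -ion
Each morpheme carries meaning
= 3 morphemes


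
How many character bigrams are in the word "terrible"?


Word: "terrible" (length 8)
Number of 2-grams = length - 2 + 1 = 8 - 2 + 1
= 7


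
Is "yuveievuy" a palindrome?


Word: "yuveievuy"
Reversed: "yuveievuy"
Forward == Backward? yuveievuy == yuveievuy
Palindrome = Yes


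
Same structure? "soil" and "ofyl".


Pattern of "soil": [0, 1, 2, 3]
Pattern of "ofyl": [0, 1, 2, 3]
Patterns match
Same pattern = Yes


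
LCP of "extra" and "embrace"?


Word 1: "extra"
Word 2: "embrace"
Comparing from start:
  Pos 0: 'e' == 'e'
  Pos 1: 'x' != 'm' (stop)
LCP = "e" (length 1)


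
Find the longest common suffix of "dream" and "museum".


Word 1: "dream"
Word 2: "museum"
Comparing from end:
  Pos -1: 'm' == 'm'
  Pos -2: 'a' != 'u' (stop)
LCS = "m" (length 1)


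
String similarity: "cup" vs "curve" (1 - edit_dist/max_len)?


Word 1: "cup" (length 3)
Word 2: "curve" (length 5)
One optimal edit sequence:
  1. keep 'c'
  2. keep 'u'
  3. insert 'r'  (+1)
  4. insert 'v'  (+1)
  5. substitute 'p' -> 'e'  (+1)
Edit distance = 3
Max length = max(3, 5) = 5
Similarity = 1 - 3/5
= 0.4000


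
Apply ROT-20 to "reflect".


Word: "reflect"
Shift: 20
Each letter → (letter + shift) mod 26:
  'r' (17) + 20 = 11 → 'l'
  'e' (4) + 20 = 24 → 'y'
  'f' (5) + 20 = 25 → 'z'
  'l' (11) + 20 = 5 → 'f'
  'e' (4) + 20 = 24 → 'y'
  'c' (2) + 20 = 22 → 'w'
  't' (19) + 20 = 13 → 'n'
Result = "lyzfywn"


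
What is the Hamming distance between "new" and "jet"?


Comparing character by character (same length = 3):
  Pos 0: 'n' vs 'j' !=
  Pos 1: 'e' vs 'e' =
  Pos 2: 'w' vs 't' !=
Hamming distance = 2


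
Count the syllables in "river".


Word: "river"
Syllable breakdown: riv-er
Counting: 2 parts
= 2 syllables


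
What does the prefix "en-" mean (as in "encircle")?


Prefix: en-
Example: encircle (en- + circle)
Meaning = cause to / put into


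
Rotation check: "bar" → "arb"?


Word: "bar", Candidate: "arb"
Method: check if candidate is substring of word+word
"barbar" contains "arb"? Yes
Is rotation = Yes


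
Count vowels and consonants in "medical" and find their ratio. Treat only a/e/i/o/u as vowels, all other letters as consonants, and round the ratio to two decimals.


Word: "medical"
Vowels (a,e,i,o,u): 3
Consonants: 4
Ratio = 3/4
= 0.75


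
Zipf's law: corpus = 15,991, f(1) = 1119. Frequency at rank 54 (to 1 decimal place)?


Zipf's law: f(r) = f(1) / r
f(1) = 1119
f(54) = 1119 / 54
= 20.7 occurrences


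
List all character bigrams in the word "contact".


Word: "contact" (length 7)
Number of bigrams = 7 - 2 + 1 = 6
  Position 0: "co"
  Position 1: "on"
  Position 2: "nt"
  Position 3: "ta"
  Position 4: "ac"
  Position 5: "ct"
Bigrams = "co", "on", "nt", "ta", "ac", "ct"


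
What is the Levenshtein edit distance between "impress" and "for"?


Word 1: "impress" (length 7)
Word 2: "for" (length 3)
One optimal edit sequence (insert/delete/substitute each cost 1):
  1. delete 'i'  (+1)
  2. substitute 'm' -> 'f'  (+1)
  3. substitute 'p' -> 'o'  (+1)
  4. keep 'r'
  5. delete 'e'  (+1)
  6. delete 's'  (+1)
  7. delete 's'  (+1)
Total edit operations: 6
Edit distance = 6


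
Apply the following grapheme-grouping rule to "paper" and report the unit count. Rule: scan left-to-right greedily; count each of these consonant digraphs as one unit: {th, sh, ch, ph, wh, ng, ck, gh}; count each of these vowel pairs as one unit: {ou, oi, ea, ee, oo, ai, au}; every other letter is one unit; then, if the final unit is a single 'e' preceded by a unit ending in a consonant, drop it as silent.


Word: "paper" (5 letters)
Left-to-right scan:
  [1] 'p' (letter)
  [2] 'a' (letter)
  [3] 'p' (letter)
  [4] 'e' (letter)
  [5] 'r' (letter)
Units from scan: 5
Sound units = 5 units


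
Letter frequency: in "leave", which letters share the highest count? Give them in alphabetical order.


Word: "leave"
Letter counts:
  'a': 1
  'e': 2
  'l': 1
  'v': 1
Maximum count = 2
Most frequent = 'e' (2 times each)


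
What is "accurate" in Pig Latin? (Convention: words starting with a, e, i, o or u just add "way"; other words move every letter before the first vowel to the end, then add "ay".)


Word: "accurate"
Starts with vowel → add 'way'
Pig Latin = "accurateway"


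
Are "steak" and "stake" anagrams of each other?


Word 1: "steak" → sorted: aekst
Word 2: "stake" → sorted: aekst
Same letters? aekst == aekst
Anagram = Yes


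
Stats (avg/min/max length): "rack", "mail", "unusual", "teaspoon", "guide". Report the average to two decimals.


Lengths: "rack"=4, "mail"=4, "unusual"=7, "teaspoon"=8, "guide"=5
Sum = 28, Count = 5
Average = 28/5 = 5.60
= avg=5.60, min=4, max=8


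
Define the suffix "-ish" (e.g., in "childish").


Suffix: -ish
Example: childish = child + -ish
Meaning = somewhat / having the qualities of


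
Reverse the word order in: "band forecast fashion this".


Original: "band forecast fashion this"
Words (1..n): band | forecast | fashion | this
Reversed (n..1): this | fashion | forecast | band
Result = "this fashion forecast band"


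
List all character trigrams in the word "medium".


Word: "medium" (length 6)
Number of trigrams = 6 - 3 + 1 = 4
  Position 0: "med"
  Position 1: "edi"
  Position 2: "diu"
  Position 3: "ium"
Trigrams = "med", "edi", "diu", "ium"


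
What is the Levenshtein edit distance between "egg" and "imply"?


Word 1: "egg" (length 3)
Word 2: "imply" (length 5)
One optimal edit sequence (insert/delete/substitute each cost 1):
  1. insert 'i'  (+1)
  2. insert 'm'  (+1)
  3. substitute 'e' -> 'p'  (+1)
  4. substitute 'g' -> 'l'  (+1)
  5. substitute 'g' -> 'y'  (+1)
Total edit operations: 5
Edit distance = 5


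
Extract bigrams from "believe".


Word: "believe" (length 7)
Number of bigrams = 7 - 2 + 1 = 6
  Position 0: "be"
  Position 1: "el"
  Position 2: "li"
  Position 3: "ie"
  Position 4: "ev"
  Position 5: "ve"
Bigrams = "be", "el", "li", "ie", "ev", "ve"


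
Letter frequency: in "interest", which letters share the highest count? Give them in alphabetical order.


Word: "interest"
Letter counts:
  'e': 2
  'i': 1
  'n': 1
  'r': 1
  's': 1
  't': 2
Maximum count = 2
Most frequent = 'e', 't' (2 times each)


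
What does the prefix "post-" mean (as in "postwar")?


Prefix: post-
Example: postwar (post- + war)
Meaning = after


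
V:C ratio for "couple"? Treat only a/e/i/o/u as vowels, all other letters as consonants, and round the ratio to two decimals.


Word: "couple"
Vowels (a,e,i,o,u): 3
Consonants: 3
Ratio = 3/3
= 1.00


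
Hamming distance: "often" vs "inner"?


Comparing character by character (same length = 5):
  Pos 0: 'o' vs 'i' !=
  Pos 1: 'f' vs 'n' !=
  Pos 2: 't' vs 'n' !=
  Pos 3: 'e' vs 'e' =
  Pos 4: 'n' vs 'r' !=
Hamming distance = 4


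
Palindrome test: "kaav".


Word: "kaav"
Reversed: "vaak"
Forward == Backward? kaav != vaak
Palindrome = No


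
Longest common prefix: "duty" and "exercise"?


Word 1: "duty"
Word 2: "exercise"
Comparing from start:
  Pos 0: 'd' != 'e' (stop)
LCP = "" (length 0)


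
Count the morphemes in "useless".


Word: "useless"
Morphemes: use / -less
Each morpheme carries meaning
= 2 morphemes


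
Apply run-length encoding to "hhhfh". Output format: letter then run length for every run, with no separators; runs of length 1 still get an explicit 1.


String: "hhhfh"
Scanning for consecutive runs:
  'h' x 3
  'f' x 1
  'h' x 1
RLE = "h3f1h1"


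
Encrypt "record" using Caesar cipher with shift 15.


Word: "record"
Shift: 15
Each letter → (letter + shift) mod 26:
  'r' (17) + 15 = 6 → 'g'
  'e' (4) + 15 = 19 → 't'
  'c' (2) + 15 = 17 → 'r'
  'o' (14) + 15 = 3 → 'd'
  'r' (17) + 15 = 6 → 'g'
  'd' (3) + 15 = 18 → 's'
Result = "gtrdgs"


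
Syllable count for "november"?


Word: "november"
Syllable breakdown: no | vem | ber
Counting: 3 parts
= 3 syllables


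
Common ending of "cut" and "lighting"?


Word 1: "cut"
Word 2: "lighting"
Comparing from end:
  Pos -1: 't' != 'g' (stop)
LCS = "" (length 0)


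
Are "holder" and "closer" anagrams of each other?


Word 1: "holder" → sorted: dehlor
Word 2: "closer" → sorted: celors
Same letters? dehlor != celors
Anagram = No


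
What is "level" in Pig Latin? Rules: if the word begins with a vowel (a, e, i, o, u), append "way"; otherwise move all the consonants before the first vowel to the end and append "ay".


Word: "level"
Starts with consonant(s) → move to end, add 'ay'
Consonant cluster: "l"
Pig Latin = "evellay"


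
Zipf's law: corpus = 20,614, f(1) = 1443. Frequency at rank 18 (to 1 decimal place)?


Zipf's law: f(r) = f(1) / r
f(1) = 1443
f(18) = 1443 / 18
= 80.2 occurrences


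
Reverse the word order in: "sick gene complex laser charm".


Original: "sick gene complex laser charm"
Words (1..n): sick | gene | complex | laser | charm
Reversed (n..1): charm | laser | complex | gene | sick
Result = "charm laser complex gene sick"


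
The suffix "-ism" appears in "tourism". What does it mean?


Suffix: -ism
Example: tourism = tour + -ism
Meaning = belief / practice


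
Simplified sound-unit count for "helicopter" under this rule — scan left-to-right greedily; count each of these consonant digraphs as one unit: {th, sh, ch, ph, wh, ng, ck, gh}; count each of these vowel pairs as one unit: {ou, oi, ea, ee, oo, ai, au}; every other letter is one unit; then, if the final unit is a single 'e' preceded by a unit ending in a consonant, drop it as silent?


Word: "helicopter" (10 letters)
Left-to-right scan:
  [1] 'h' (letter)
  [2] 'e' (letter)
  [3] 'l' (letter)
  [4] 'i' (letter)
  [5] 'c' (letter)
  [6] 'o' (letter)
  [7] 'p' (letter)
  [8] 't' (letter)
  [9] 'e' (letter)
  [10] 'r' (letter)
Units from scan: 10
Sound units = 10 units


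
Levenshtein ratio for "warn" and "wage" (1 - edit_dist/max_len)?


Word 1: "warn" (length 4)
Word 2: "wage" (length 4)
One optimal edit sequence:
  1. keep 'w'
  2. keep 'a'
  3. substitute 'r' -> 'g'  (+1)
  4. substitute 'n' -> 'e'  (+1)
Edit distance = 2
Max length = max(4, 4) = 4
Similarity = 1 - 2/4
= 0.5000


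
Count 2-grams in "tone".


Word: "tone" (length 4)
Number of 2-grams = length - 2 + 1 = 4 - 2 + 1
= 3


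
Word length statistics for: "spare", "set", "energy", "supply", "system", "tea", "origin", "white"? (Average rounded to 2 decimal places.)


Lengths: "spare"=5, "set"=3, "energy"=6, "supply"=6, "system"=6, "tea"=3, "origin"=6, "white"=5
Sum = 40, Count = 8
Average = 40/8 = 5.00
= avg=5.00, min=3, max=6


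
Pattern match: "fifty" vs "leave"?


Pattern of "fifty": [0, 1, 0, 2, 3]
Pattern of "leave": [0, 1, 2, 3, 1]
Patterns do not match
Same pattern = No


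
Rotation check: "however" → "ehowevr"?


Word: "however", Candidate: "ehowevr"
Method: check if candidate is substring of word+word
"howeverhowever" contains "ehowevr"? No
Is rotation = No


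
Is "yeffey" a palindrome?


Word: "yeffey"
Reversed: "yeffey"
Forward == Backward? yeffey == yeffey
Palindrome = Yes


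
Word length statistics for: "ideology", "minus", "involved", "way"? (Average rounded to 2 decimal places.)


Lengths: "ideology"=8, "minus"=5, "involved"=8, "way"=3
Sum = 24, Count = 4
Average = 24/4 = 6.00
= avg=6.00, min=3, max=8


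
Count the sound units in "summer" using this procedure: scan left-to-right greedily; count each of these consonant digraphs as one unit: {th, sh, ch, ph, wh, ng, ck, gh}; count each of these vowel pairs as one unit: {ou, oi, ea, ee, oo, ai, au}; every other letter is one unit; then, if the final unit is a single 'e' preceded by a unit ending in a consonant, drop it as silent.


Word: "summer" (6 letters)
Left-to-right scan:
  (1) 's' (letter)
  (2) 'u' (letter)
  (3) 'm' (letter)
  (4) 'm' (letter)
  (5) 'e' (letter)
  (6) 'r' (letter)
Units from scan: 6
Sound units = 6 units


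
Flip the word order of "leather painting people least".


Original: "leather painting people least"
Words (1..n): leather | painting | people | least
Reversed (n..1): least | people | painting | leather
Result = "least people painting leather"


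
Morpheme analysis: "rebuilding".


Word: "rebuilding"
Morphemes: re- / build / -ing
Each morpheme carries meaning
= 3 morphemes


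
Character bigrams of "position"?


Word: "position" (length 8)
Number of bigrams = 8 - 2 + 1 = 7
  Position 0: "po"
  Position 1: "os"
  Position 2: "si"
  Position 3: "it"
  Position 4: "ti"
  Position 5: "io"
  Position 6: "on"
Bigrams = "po", "os", "si", "it", "ti", "io", "on"


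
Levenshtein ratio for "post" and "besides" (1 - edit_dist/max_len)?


Word 1: "post" (length 4)
Word 2: "besides" (length 7)
One optimal edit sequence:
  1. substitute 'p' -> 'b'  (+1)
  2. substitute 'o' -> 'e'  (+1)
  3. keep 's'
  4. insert 'i'  (+1)
  5. insert 'd'  (+1)
  6. insert 'e'  (+1)
  7. substitute 't' -> 's'  (+1)
Edit distance = 6
Max length = max(4, 7) = 7
Similarity = 1 - 6/7
= 0.1429


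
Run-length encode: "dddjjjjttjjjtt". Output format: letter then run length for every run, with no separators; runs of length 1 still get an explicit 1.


String: "dddjjjjttjjjtt"
Scanning for consecutive runs:
  'd' x 3
  'j' x 4
  't' x 2
  'j' x 3
  't' x 2
RLE = "d3j4t2j3t2"


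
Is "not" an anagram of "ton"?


Word 1: "ton" → sorted: not
Word 2: "not" → sorted: not
Same letters? not == not
Anagram = Yes


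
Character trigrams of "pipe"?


Word: "pipe" (length 4)
Number of trigrams = 4 - 3 + 1 = 2
  Position 0: "pip"
  Position 1: "ipe"
Trigrams = "pip", "ipe"


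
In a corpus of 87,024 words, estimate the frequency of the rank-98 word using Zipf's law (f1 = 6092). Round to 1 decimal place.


Zipf's law: f(r) = f(1) / r
f(1) = 6092
f(98) = 6092 / 98
= 62.2 occurrences


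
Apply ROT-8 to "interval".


Word: "interval"
Shift: 8
Each letter → (letter + shift) mod 26:
  'i' (8) + 8 = 16 → 'q'
  'n' (13) + 8 = 21 → 'v'
  't' (19) + 8 = 1 → 'b'
  'e' (4) + 8 = 12 → 'm'
  'r' (17) + 8 = 25 → 'z'
  'v' (21) + 8 = 3 → 'd'
  'a' (0) + 8 = 8 → 'i'
  'l' (11) + 8 = 19 → 't'
Result = "qvbmzdit"


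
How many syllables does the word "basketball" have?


Word: "basketball"
Syllable breakdown: bas | ket | ball
Counting: 3 parts
= 3 syllables


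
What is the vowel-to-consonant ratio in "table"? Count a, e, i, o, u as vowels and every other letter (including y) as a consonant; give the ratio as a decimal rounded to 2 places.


Word: "table"
Vowels (a,e,i,o,u): 2
Consonants: 3
Ratio = 2/3
= 0.67


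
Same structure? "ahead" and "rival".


Pattern of "ahead": [0, 1, 2, 0, 3]
Pattern of "rival": [0, 1, 2, 3, 4]
Patterns do not match
Same pattern = No


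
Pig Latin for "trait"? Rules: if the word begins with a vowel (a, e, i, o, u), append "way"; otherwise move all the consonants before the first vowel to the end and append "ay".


Word: "trait"
Starts with consonant(s) → move to end, add 'ay'
Consonant cluster: "tr"
Pig Latin = "aittray"


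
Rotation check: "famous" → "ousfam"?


Word: "famous", Candidate: "ousfam"
Method: check if candidate is substring of word+word
"famousfamous" contains "ousfam"? Yes
Is rotation = Yes


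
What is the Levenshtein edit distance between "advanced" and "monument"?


Word 1: "advanced" (length 8)
Word 2: "monument" (length 8)
One optimal edit sequence (insert/delete/substitute each cost 1):
  1. substitute 'a' -> 'm'  (+1)
  2. substitute 'd' -> 'o'  (+1)
  3. substitute 'v' -> 'n'  (+1)
  4. substitute 'a' -> 'u'  (+1)
  5. substitute 'n' -> 'm'  (+1)
  6. substitute 'c' -> 'e'  (+1)
  7. substitute 'e' -> 'n'  (+1)
  8. substitute 'd' -> 't'  (+1)
Total edit operations: 8
Edit distance = 8


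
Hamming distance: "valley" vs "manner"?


Comparing character by character (same length = 6):
  Pos 0: 'v' vs 'm' !=
  Pos 1: 'a' vs 'a' =
  Pos 2: 'l' vs 'n' !=
  Pos 3: 'l' vs 'n' !=
  Pos 4: 'e' vs 'e' =
  Pos 5: 'y' vs 'r' !=
Hamming distance = 4


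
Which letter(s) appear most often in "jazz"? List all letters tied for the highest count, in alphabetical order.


Word: "jazz"
Letter counts:
  'a': 1
  'j': 1
  'z': 2
Maximum count = 2
Most frequent = 'z' (2 times each)


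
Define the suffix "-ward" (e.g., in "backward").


Suffix: -ward
Example: backward (back + -ward)
Meaning = in the direction of


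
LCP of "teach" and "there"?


Word 1: "teach"
Word 2: "there"
Comparing from start:
  Pos 0: 't' == 't'
  Pos 1: 'e' != 'h' (stop)
LCP = "t" (length 1)


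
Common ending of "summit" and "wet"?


Word 1: "summit"
Word 2: "wet"
Comparing from end:
  Pos -1: 't' == 't'
  Pos -2: 'i' != 'e' (stop)
LCS = "t" (length 1)


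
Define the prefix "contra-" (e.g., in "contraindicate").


Prefix: contra-
Example: contraindicate = contra- + indicate
Meaning = against


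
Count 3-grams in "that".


Word: "that" (length 4)
Number of 3-grams = length - 3 + 1 = 4 - 3 + 1
= 2


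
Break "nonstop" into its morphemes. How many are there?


Word: "nonstop"
Morphemes: non- / stop
Each morpheme carries meaning
= 2 morphemes


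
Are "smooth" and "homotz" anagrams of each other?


Word 1: "smooth" → sorted: hmoost
Word 2: "homotz" → sorted: hmootz
Same letters? hmoost != hmootz
Anagram = No


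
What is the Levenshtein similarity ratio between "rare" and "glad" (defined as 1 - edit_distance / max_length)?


Word 1: "rare" (length 4)
Word 2: "glad" (length 4)
One optimal edit sequence:
  1. substitute 'r' -> 'g'  (+1)
  2. substitute 'a' -> 'l'  (+1)
  3. substitute 'r' -> 'a'  (+1)
  4. substitute 'e' -> 'd'  (+1)
Edit distance = 4
Max length = max(4, 4) = 4
Similarity = 1 - 4/4
= 0.0000


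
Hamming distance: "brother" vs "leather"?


Comparing character by character (same length = 7):
  Pos 0: 'b' vs 'l' !=
  Pos 1: 'r' vs 'e' !=
  Pos 2: 'o' vs 'a' !=
  Pos 3: 't' vs 't' =
  Pos 4: 'h' vs 'h' =
  Pos 5: 'e' vs 'e' =
  Pos 6: 'r' vs 'r' =
Hamming distance = 3


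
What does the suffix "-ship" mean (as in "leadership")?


Suffix: -ship
As in: leadership -> leader + -ship
Meaning = state / position


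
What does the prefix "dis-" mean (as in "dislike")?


Prefix: dis-
Example: dislike (dis- + like)
Meaning = not / opposite


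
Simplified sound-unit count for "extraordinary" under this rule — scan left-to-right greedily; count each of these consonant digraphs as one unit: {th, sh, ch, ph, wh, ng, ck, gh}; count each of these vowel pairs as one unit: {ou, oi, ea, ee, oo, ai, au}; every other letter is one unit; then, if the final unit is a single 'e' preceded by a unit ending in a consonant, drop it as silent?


Word: "extraordinary" (13 letters)
Left-to-right scan:
  1. 'e' (letter)
  2. 'x' (letter)
  3. 't' (letter)
  4. 'r' (letter)
  5. 'a' (letter)
  6. 'o' (letter)
  7. 'r' (letter)
  8. 'd' (letter)
  9. 'i' (letter)
  10. 'n' (letter)
  11. 'a' (letter)
  12. 'r' (letter)
  13. 'y' (letter)
Units from scan: 13
Sound units = 13 units


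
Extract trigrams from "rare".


Word: "rare" (length 4)
Number of trigrams = 4 - 3 + 1 = 2
  Position 0: "rar"
  Position 1: "are"
Trigrams = "rar", "are"


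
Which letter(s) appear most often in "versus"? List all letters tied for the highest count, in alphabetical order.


Word: "versus"
Letter counts:
  'e': 1
  'r': 1
  's': 2
  'u': 1
  'v': 1
Maximum count = 2
Most frequent = 's' (2 times each)


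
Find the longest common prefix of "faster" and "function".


Word 1: "faster"
Word 2: "function"
Comparing from start:
  Pos 0: 'f' == 'f'
  Pos 1: 'a' != 'u' (stop)
LCP = "f" (length 1)


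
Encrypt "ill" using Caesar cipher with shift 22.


Word: "ill"
Shift: 22
Each letter → (letter + shift) mod 26:
  'i' (8) + 22 = 4 → 'e'
  'l' (11) + 22 = 7 → 'h'
  'l' (11) + 22 = 7 → 'h'
Result = "ehh"


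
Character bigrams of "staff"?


Word: "staff" (length 5)
Number of bigrams = 5 - 2 + 1 = 4
  Position 0: "st"
  Position 1: "ta"
  Position 2: "af"
  Position 3: "ff"
Bigrams = "st", "ta", "af", "ff"


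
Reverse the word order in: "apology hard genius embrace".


Original: "apology hard genius embrace"
Words (1..n): apology | hard | genius | embrace
Reversed (n..1): embrace | genius | hard | apology
Result = "embrace genius hard apology"


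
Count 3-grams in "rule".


Word: "rule" (length 4)
Number of 3-grams = length - 3 + 1 = 4 - 3 + 1
= 2


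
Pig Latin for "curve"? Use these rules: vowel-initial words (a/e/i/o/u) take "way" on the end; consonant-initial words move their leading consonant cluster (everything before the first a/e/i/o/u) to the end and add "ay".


Word: "curve"
Starts with consonant(s) → move to end, add 'ay'
Consonant cluster: "c"
Pig Latin = "urvecay"


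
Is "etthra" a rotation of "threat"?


Word: "threat", Candidate: "etthra"
Method: check if candidate is substring of word+word
"threatthreat" contains "etthra"? No
Is rotation = No


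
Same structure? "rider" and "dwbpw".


Pattern of "rider": [0, 1, 2, 3, 0]
Pattern of "dwbpw": [0, 1, 2, 3, 1]
Patterns do not match
Same pattern = No


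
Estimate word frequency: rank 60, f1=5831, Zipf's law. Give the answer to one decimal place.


Zipf's law: f(r) = f(1) / r
f(1) = 5831
f(60) = 5831 / 60
= 97.2 occurrences


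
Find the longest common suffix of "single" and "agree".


Word 1: "single"
Word 2: "agree"
Comparing from end:
  Pos -1: 'e' == 'e'
  Pos -2: 'l' != 'e' (stop)
LCS = "e" (length 1)


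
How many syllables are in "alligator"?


Word: "alligator"
Syllable breakdown: al / li / ga / tor
Counting: 4 parts
= 4 syllables


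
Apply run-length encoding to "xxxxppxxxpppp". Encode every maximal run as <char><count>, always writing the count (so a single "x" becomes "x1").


String: "xxxxppxxxpppp"
Scanning for consecutive runs:
  'x' x 4
  'p' x 2
  'x' x 3
  'p' x 4
RLE = "x4p2x3p4"


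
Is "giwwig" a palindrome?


Word: "giwwig"
Reversed: "giwwig"
Forward == Backward? giwwig == giwwig
Palindrome = Yes


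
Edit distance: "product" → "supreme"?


Word 1: "product" (length 7)
Word 2: "supreme" (length 7)
One optimal edit sequence (insert/delete/substitute each cost 1):
  1. substitute 'p' -> 's'  (+1)
  2. substitute 'r' -> 'u'  (+1)
  3. substitute 'o' -> 'p'  (+1)
  4. substitute 'd' -> 'r'  (+1)
  5. substitute 'u' -> 'e'  (+1)
  6. substitute 'c' -> 'm'  (+1)
  7. substitute 't' -> 'e'  (+1)
Total edit operations: 7
Edit distance = 7


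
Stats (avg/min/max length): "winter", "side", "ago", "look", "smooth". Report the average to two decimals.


Lengths: "winter"=6, "side"=4, "ago"=3, "look"=4, "smooth"=6
Sum = 23, Count = 5
Average = 23/5 = 4.60
= avg=4.60, min=3, max=6


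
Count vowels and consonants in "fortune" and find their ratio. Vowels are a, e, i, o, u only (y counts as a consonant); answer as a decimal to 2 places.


Word: "fortune"
Vowels (a,e,i,o,u): 3
Consonants: 4
Ratio = 3/4
= 0.75


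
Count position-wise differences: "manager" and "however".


Comparing character by character (same length = 7):
  Pos 0: 'm' vs 'h' !=
  Pos 1: 'a' vs 'o' !=
  Pos 2: 'n' vs 'w' !=
  Pos 3: 'a' vs 'e' !=
  Pos 4: 'g' vs 'v' !=
  Pos 5: 'e' vs 'e' =
  Pos 6: 'r' vs 'r' =
Hamming distance = 5


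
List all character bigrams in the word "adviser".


Word: "adviser" (length 7)
Number of bigrams = 7 - 2 + 1 = 6
  Position 0: "ad"
  Position 1: "dv"
  Position 2: "vi"
  Position 3: "is"
  Position 4: "se"
  Position 5: "er"
Bigrams = "ad", "dv", "vi", "is", "se", "er"


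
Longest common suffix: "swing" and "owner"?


Word 1: "swing"
Word 2: "owner"
Comparing from end:
  Pos -1: 'g' != 'r' (stop)
LCS = "" (length 0)
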